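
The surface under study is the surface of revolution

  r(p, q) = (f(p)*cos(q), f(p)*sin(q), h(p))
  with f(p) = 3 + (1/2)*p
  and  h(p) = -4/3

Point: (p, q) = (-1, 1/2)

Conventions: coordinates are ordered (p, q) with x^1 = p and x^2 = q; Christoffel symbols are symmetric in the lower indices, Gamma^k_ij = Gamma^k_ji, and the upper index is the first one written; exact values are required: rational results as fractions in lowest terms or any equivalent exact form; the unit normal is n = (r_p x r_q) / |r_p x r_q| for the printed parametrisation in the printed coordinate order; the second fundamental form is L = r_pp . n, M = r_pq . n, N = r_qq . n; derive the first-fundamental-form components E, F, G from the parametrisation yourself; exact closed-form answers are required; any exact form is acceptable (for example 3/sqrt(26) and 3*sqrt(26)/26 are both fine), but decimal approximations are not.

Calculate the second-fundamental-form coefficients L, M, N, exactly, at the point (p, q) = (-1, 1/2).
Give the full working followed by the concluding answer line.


f = 5/2, f' = 1/2, f'' = 0, h' = 0, h'' = 0
E = 1/4, F = 0, G = 25/4; answer radicand W^2 = 1/4
unnormalised second-form numerators: l = 0, m = 0, n = 0; L = l/sqrt(1/4), and similarly M = m/sqrt(W^2), N = n/sqrt(W^2)

Answer: L = 0, M = 0, N = 0


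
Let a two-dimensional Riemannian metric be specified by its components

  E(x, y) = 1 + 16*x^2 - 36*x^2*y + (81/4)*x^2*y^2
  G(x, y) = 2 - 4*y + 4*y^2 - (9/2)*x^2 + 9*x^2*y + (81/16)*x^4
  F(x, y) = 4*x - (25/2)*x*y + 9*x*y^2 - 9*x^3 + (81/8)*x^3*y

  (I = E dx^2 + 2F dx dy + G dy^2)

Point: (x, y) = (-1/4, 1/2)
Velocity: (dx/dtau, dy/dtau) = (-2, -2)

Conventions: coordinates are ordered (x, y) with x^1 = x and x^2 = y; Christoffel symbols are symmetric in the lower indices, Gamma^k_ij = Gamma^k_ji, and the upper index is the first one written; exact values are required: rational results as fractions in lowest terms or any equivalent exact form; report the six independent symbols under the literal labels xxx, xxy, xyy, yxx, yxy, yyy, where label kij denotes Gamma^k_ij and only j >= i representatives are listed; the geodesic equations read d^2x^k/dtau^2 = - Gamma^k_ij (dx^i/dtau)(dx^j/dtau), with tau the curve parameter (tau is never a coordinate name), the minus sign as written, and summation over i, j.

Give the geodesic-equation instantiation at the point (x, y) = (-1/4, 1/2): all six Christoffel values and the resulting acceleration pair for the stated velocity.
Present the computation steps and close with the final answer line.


E = 305/256, F = 63/1024, G = 4177/4096 at the point
E_x = -49/32, E_y = -63/64, F_x = -189/256, F_y = 367/512, G_x = -81/256, G_y = 9/16
EG - F^2 = 4961/4096;  g^inv = (4096/4961) * [[4177/4096, -63/1024], [-63/1024, 305/256]]
first-kind symbols [ij,l] = (1/2)(d_i g_jl + d_j g_il - d_l g_ij): [xx,x] = E_x/2 = -49/64, [xx,y] = F_x - E_y/2 = -63/256, [xy,x] = E_y/2 = -63/128, [xy,y] = G_x/2 = -81/512, [yy,x] = F_y - G_x/2 = 7/8, [yy,y] = G_y/2 = 9/32
Gamma^x_ij = (G*[ij,x] - F*[ij,y])/(EG - F^2), Gamma^y_ij = (E*[ij,y] - F*[ij,x])/(EG - F^2)
Gamma_xxx = -3136/4961, Gamma_xxy = -2016/4961, Gamma_xyy = 3584/4961, Gamma_yxx = -1008/4961, Gamma_yxy = -648/4961, Gamma_yyy = 1152/4961
d^2x/dtau^2 = -(Gamma_xxx*(-2)^2 + 2*Gamma_xxy*(-2)*(-2) + Gamma_xyy*(-2)^2) = 14336/4961
d^2y/dtau^2 = -(Gamma_yxx*(-2)^2 + 2*Gamma_yxy*(-2)*(-2) + Gamma_yyy*(-2)^2) = 4608/4961

Answer: Gamma_xxx = -3136/4961, Gamma_xxy = -2016/4961, Gamma_xyy = 3584/4961, Gamma_yxx = -1008/4961, Gamma_yxy = -648/4961, Gamma_yyy = 1152/4961; accelerations (d^2x/dtau^2, d^2y/dtau^2) = (14336/4961, 4608/4961)


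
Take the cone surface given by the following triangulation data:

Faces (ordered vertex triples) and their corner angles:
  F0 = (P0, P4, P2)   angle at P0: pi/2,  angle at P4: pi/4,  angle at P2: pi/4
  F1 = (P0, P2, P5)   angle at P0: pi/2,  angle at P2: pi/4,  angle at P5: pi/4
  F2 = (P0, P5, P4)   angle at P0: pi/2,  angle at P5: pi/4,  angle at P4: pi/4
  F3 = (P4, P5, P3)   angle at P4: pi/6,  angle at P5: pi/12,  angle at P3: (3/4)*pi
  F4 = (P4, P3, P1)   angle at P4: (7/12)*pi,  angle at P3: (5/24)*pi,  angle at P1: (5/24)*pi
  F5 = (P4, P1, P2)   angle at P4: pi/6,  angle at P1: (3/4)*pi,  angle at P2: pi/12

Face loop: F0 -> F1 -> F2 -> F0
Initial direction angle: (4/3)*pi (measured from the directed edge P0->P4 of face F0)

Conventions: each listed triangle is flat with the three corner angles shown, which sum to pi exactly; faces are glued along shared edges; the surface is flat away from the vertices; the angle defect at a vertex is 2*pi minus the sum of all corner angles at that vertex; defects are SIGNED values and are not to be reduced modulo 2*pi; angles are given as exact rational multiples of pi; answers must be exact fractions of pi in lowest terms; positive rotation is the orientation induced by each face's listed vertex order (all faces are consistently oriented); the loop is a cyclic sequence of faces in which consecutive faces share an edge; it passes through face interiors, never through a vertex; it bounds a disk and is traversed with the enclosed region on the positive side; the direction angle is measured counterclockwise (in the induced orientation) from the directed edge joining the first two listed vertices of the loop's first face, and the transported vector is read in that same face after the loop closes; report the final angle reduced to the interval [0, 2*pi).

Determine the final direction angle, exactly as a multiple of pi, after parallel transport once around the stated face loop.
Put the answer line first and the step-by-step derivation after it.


Answer: final direction angle = (11/6)*pi

enclosed vertex P0: corner angles sum to (3/2)*pi, defect = 2*pi - (3/2)*pi = pi/2
final direction = starting direction + enclosed defect total, reduced mod 2*pi (induced orientation)
final angle = (4/3)*pi + pi/2 = (11/6)*pi (mod 2*pi)


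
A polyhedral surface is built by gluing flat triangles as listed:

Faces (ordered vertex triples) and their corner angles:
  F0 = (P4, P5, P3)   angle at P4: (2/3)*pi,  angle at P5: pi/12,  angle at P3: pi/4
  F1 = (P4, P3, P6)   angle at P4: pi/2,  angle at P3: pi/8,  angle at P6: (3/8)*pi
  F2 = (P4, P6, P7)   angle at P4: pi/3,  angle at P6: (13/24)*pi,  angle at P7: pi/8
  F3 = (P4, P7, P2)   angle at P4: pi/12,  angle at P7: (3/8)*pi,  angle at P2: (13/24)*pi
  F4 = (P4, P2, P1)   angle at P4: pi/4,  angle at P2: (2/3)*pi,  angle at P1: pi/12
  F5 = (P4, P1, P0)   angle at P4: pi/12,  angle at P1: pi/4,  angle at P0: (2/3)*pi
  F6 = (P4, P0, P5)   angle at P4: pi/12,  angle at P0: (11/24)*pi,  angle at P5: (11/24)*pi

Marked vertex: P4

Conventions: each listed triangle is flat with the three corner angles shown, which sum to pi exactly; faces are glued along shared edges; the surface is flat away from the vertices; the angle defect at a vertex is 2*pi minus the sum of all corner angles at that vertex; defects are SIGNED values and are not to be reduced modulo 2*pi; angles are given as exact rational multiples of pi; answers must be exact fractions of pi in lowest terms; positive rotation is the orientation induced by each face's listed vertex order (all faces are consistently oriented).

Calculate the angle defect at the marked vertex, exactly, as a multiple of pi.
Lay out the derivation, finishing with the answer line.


Sum of corner angles at P4: 2*pi
defect = 2*pi - 2*pi

Answer: defect(P4) = 0


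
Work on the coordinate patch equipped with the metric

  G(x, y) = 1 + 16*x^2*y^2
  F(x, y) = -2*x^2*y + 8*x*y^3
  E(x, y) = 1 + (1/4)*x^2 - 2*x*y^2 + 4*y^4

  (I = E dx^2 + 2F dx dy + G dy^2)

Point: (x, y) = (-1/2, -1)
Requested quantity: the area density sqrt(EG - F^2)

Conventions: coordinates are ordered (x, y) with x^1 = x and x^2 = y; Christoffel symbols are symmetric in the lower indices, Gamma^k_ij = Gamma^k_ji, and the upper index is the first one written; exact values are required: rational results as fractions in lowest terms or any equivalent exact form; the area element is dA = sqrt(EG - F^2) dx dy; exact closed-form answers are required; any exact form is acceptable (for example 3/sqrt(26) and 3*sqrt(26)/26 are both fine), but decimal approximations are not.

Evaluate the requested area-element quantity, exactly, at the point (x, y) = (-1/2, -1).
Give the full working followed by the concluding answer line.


E = 97/16, F = 9/2, G = 5; EG - F^2 = 161/16

Answer: sqrt(EG - F^2) = sqrt(161)/4


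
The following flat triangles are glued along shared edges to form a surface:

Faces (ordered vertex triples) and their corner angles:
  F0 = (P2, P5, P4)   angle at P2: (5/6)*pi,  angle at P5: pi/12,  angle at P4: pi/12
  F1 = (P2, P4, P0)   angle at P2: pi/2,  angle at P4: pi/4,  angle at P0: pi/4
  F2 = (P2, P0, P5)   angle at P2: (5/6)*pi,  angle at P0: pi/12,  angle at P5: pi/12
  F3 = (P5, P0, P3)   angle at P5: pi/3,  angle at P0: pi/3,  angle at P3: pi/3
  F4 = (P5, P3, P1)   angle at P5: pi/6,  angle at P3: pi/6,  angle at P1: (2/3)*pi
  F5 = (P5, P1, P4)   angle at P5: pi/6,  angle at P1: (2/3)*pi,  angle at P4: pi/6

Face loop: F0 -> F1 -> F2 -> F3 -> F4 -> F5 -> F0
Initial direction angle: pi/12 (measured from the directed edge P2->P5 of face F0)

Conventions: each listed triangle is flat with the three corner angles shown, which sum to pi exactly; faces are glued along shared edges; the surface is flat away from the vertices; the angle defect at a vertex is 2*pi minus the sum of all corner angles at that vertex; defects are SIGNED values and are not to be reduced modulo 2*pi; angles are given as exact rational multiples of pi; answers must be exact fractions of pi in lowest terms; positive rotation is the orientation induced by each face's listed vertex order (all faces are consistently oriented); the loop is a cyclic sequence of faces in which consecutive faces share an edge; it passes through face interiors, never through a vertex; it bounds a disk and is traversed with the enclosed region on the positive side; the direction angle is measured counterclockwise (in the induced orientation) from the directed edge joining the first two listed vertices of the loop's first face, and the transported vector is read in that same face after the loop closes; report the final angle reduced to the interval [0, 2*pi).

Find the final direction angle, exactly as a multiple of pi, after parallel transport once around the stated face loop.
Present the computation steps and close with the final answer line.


enclosed vertex P2: corner angles sum to (13/6)*pi, defect = 2*pi - (13/6)*pi = -pi/6
enclosed vertex P5: corner angles sum to (5/6)*pi, defect = 2*pi - (5/6)*pi = (7/6)*pi
holonomy = initial angle + sum of enclosed defects (mod 2*pi), positive in the induced orientation
final angle = pi/12 + pi = (13/12)*pi (mod 2*pi)

Answer: final direction angle = (13/12)*pi


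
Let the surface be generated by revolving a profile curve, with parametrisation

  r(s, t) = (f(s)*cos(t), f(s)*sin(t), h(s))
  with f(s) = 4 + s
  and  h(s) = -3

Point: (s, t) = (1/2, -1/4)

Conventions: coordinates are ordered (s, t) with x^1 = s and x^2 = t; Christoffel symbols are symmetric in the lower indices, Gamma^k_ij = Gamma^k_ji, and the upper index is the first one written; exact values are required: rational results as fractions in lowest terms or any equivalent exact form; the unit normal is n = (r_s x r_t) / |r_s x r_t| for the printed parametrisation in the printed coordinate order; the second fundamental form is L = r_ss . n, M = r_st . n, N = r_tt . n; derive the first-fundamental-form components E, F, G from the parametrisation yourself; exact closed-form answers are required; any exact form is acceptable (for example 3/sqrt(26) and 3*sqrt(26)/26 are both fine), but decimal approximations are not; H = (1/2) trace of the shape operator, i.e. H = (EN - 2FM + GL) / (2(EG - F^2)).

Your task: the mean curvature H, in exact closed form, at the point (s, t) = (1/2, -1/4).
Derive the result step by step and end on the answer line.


f = 9/2, f' = 1, f'' = 0, h' = 0, h'' = 0
E = 1, F = 0, G = 81/4; answer radicand W^2 = 1
unnormalised second-form numerators: l = 0, m = 0, n = 0; L = l/sqrt(1), and similarly M = m/sqrt(W^2), N = n/sqrt(W^2)
H = (E*n - 2*F*m + G*l) / (2*(EG - F^2)*sqrt(W^2)); E*n - 2*F*m + G*l = 0, EG - F^2 = 81/4, so H = (0)/sqrt(1)

Answer: H = 0


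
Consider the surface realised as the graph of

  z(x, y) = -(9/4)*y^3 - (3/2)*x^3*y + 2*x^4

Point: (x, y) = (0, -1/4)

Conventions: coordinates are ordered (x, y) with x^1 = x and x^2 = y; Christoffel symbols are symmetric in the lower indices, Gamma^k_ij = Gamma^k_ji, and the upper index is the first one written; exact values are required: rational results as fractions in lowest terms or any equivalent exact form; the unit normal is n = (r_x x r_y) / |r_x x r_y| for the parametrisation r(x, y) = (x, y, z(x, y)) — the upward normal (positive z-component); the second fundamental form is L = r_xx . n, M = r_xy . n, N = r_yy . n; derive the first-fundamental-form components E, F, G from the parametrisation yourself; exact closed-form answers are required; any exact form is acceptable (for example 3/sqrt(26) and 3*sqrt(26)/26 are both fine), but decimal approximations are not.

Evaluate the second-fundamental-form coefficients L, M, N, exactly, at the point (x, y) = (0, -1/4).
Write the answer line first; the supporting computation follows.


Answer: L = 0, M = 0, N = 216*sqrt(193)/965

z_x = 0, z_y = -27/64, z_xx = 0, z_xy = 0, z_yy = 27/8
E = 1, F = 0, G = 4825/4096; answer radicand W^2 = 4825/4096
unnormalised second-form numerators: l = 0, m = 0, n = 27/8; L = l/sqrt(4825/4096), and similarly M = m/sqrt(W^2), N = n/sqrt(W^2)


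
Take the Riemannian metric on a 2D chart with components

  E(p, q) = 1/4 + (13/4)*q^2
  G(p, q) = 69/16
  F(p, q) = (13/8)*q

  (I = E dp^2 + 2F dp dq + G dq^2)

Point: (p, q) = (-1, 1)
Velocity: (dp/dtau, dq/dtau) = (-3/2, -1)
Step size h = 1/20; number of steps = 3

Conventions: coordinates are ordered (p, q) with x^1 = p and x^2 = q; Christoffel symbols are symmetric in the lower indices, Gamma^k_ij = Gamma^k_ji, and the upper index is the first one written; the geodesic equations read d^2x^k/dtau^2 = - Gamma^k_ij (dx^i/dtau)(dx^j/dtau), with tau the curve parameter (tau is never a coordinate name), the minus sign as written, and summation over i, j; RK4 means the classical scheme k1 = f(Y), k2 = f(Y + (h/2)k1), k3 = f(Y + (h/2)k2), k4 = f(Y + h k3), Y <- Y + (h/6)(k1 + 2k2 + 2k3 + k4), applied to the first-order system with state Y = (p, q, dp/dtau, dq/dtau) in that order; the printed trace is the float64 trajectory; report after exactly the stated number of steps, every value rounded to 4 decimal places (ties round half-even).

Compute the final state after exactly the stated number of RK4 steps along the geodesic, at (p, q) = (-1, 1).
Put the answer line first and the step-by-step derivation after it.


Answer: p = -1.2804, q = 0.8949, dp/dtau = -2.2208, dq/dtau = -0.3714

f(Y) = (dp/dtau, dq/dtau, -Gamma^p_ij Y'^i Y'^j, -Gamma^q_ij Y'^i Y'^j) with the Gammas evaluated at the stage position; h = 0.050000; intermediate values shown to 6 dp
step 0: p = -1.0000, q = 1.0000, dp/dtau = -1.5000, dq/dtau = -1.0000
step 1:
  k1: at (p, q) = (-1.000000, 1.000000), (dp/dtau, dq/dtau) = (-1.500000, -1.000000); Gamma_ppp = 0.424090, Gamma_ppq = 1.125471, Gamma_pqq = 0.562735, Gamma_qpp = -0.913425, Gamma_qpq = -0.424090, Gamma_qqq = -0.212045; k1 = (-1.500000, -1.000000, -4.893350, 3.539523)
  k2: at (p, q) = (-1.037500, 0.975000), (dp/dtau, dq/dtau) = (-1.622334, -0.911512); Gamma_ppp = 0.422192, Gamma_ppq = 1.149161, Gamma_pqq = 0.589314, Gamma_qpp = -0.889892, Gamma_qpq = -0.422192, Gamma_qqq = -0.216509; k2 = (-1.622334, -0.911512, -4.999534, 3.770709)
  k3: at (p, q) = (-1.040558, 0.977212), (dp/dtau, dq/dtau) = (-1.624988, -0.905732); Gamma_ppp = 0.422365, Gamma_ppq = 1.147030, Gamma_pqq = 0.586889, Gamma_qpp = -0.891975, Gamma_qpq = -0.422365, Gamma_qqq = -0.216107; k3 = (-1.624988, -0.905732, -4.973155, 3.775899)
  k4: at (p, q) = (-1.081249, 0.954713), (dp/dtau, dq/dtau) = (-1.748658, -0.811205); Gamma_ppp = 0.420554, Gamma_ppq = 1.169028, Gamma_pqq = 0.612240, Gamma_qpp = -0.870787, Gamma_qpq = -0.420554, Gamma_qqq = -0.220252; k4 = (-1.748658, -0.811205, -5.005438, 4.000764)
  Y <- Y + (h/6)(k1 + 2k2 + 2k3 + k4): p = -1.0812, q = 0.9546, dp/dtau = -1.7487, dq/dtau = -0.8114
step 2:
  k1: at (p, q) = (-1.081194, 0.954619), (dp/dtau, dq/dtau) = (-1.748701, -0.811387); Gamma_ppp = 0.420546, Gamma_ppq = 1.169121, Gamma_pqq = 0.612350, Gamma_qpp = -0.870699, Gamma_qpq = -0.420546, Gamma_qqq = -0.220269; k1 = (-1.748701, -0.811387, -5.006825, 4.000978)
  k2: at (p, q) = (-1.124912, 0.934335), (dp/dtau, dq/dtau) = (-1.873872, -0.711363); Gamma_ppp = 0.418815, Gamma_ppq = 1.189584, Gamma_pqq = 0.636594, Gamma_qpp = -0.851587, Gamma_qpq = -0.418815, Gamma_qqq = -0.224125; k2 = (-1.873872, -0.711363, -4.964205, 4.220239)
  k3: at (p, q) = (-1.128041, 0.936835), (dp/dtau, dq/dtau) = (-1.872806, -0.705881); Gamma_ppp = 0.419033, Gamma_ppq = 1.187029, Gamma_pqq = 0.633531, Gamma_qpp = -0.853944, Gamma_qpq = -0.419033, Gamma_qqq = -0.223643; k3 = (-1.872806, -0.705881, -4.923844, 4.214468)
  k4: at (p, q) = (-1.174835, 0.919325), (dp/dtau, dq/dtau) = (-1.994894, -0.600664); Gamma_ppp = 0.417469, Gamma_ppq = 1.205121, Gamma_pqq = 0.655438, Gamma_qpp = -0.837441, Gamma_qpq = -0.417469, Gamma_qqq = -0.227052; k4 = (-1.994894, -0.600664, -4.785937, 4.415074)
  Y <- Y + (h/6)(k1 + 2k2 + 2k3 + k4): p = -1.1748, q = 0.9192, dp/dtau = -1.9951, dq/dtau = -0.6007
step 3:
  k1: at (p, q) = (-1.174835, 0.919231), (dp/dtau, dq/dtau) = (-1.995109, -0.600675); Gamma_ppp = 0.417460, Gamma_ppq = 1.205219, Gamma_pqq = 0.655558, Gamma_qpp = -0.837353, Gamma_qpq = -0.417460, Gamma_qqq = -0.227070; k1 = (-1.995109, -0.600675, -4.786913, 4.415556)
  k2: at (p, q) = (-1.224713, 0.904215), (dp/dtau, dq/dtau) = (-2.114781, -0.490286); Gamma_ppp = 0.416055, Gamma_ppq = 1.221110, Gamma_pqq = 0.675233, Gamma_qpp = -0.823195, Gamma_qpq = -0.416055, Gamma_qqq = -0.230064; k2 = (-2.114781, -0.490286, -4.555247, 4.599648)
  k3: at (p, q) = (-1.227705, 0.906974), (dp/dtau, dq/dtau) = (-2.108990, -0.485684); Gamma_ppp = 0.416318, Gamma_ppq = 1.218163, Gamma_pqq = 0.671554, Gamma_qpp = -0.825797, Gamma_qpq = -0.416318, Gamma_qqq = -0.229509; k3 = (-2.108990, -0.485684, -4.505662, 4.580020)
  k4: at (p, q) = (-1.280285, 0.894947), (dp/dtau, dq/dtau) = (-2.220392, -0.371674); Gamma_ppp = 0.415157, Gamma_ppq = 1.231093, Gamma_pqq = 0.687802, Gamma_qpp = -0.814455, Gamma_qpq = -0.415157, Gamma_qqq = -0.231945; k4 = (-2.220392, -0.371674, -4.173745, 4.732644)
  Y <- Y + (h/6)(k1 + 2k2 + 2k3 + k4): p = -1.2804, q = 0.8949, dp/dtau = -2.2208, dq/dtau = -0.3714


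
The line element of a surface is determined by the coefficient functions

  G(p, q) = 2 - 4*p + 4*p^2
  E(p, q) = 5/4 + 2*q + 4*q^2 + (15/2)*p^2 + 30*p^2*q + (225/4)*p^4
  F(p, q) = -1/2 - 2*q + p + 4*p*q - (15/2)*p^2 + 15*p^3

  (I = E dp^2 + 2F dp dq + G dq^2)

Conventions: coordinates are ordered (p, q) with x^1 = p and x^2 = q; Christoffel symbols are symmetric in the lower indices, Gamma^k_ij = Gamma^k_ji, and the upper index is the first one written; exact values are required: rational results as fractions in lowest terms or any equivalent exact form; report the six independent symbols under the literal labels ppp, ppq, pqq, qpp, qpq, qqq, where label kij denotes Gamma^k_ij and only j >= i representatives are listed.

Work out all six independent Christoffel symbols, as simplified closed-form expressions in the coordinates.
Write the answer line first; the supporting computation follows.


Answer: Gamma_ppp = (450*p^3 + 120*p*q + 30*p)/(225*p^4 + 120*p^2*q + 46*p^2 - 16*p + 16*q^2 + 8*q + 9), Gamma_ppq = (60*p^2 + 16*q + 4)/(225*p^4 + 120*p^2*q + 46*p^2 - 16*p + 16*q^2 + 8*q + 9), Gamma_pqq = 0, Gamma_qpp = (120*p^2 - 60*p)/(225*p^4 + 120*p^2*q + 46*p^2 - 16*p + 16*q^2 + 8*q + 9), Gamma_qpq = (16*p - 8)/(225*p^4 + 120*p^2*q + 46*p^2 - 16*p + 16*q^2 + 8*q + 9), Gamma_qqq = 0

E = 5/4 + 2*q + 4*q^2 + (15/2)*p^2 + 30*p^2*q + (225/4)*p^4; F = -1/2 - 2*q + p + 4*p*q - (15/2)*p^2 + 15*p^3; G = 2 - 4*p + 4*p^2
Gamma^k_ij = (1/2) g^{kl} (d_i g_jl + d_j g_il - d_l g_ij), with g^inv = (1/(EG-F^2)) [[G, -F], [-F, E]]
first partials: E_p = 15*p + 60*p*q + 225*p^3, E_q = 2 + 8*q + 30*p^2, F_p = 1 + 4*q - 15*p + 45*p^2, F_q = -2 + 4*p, G_p = -4 + 8*p, G_q = 0
D = EG - F^2 = 9/4 + 2*q - 4*p + 4*q^2 + (23/2)*p^2 + 30*p^2*q + (225/4)*p^4
expanded: Gamma^p_pp = (G E_p - 2F F_p + F E_q)/(2D), Gamma^p_pq = (G E_q - F G_p)/(2D), Gamma^p_qq = (2G F_q - G G_p - F G_q)/(2D), Gamma^q_pp = (2E F_p - E E_q - F E_p)/(2D), Gamma^q_pq = (E G_p - F E_q)/(2D), Gamma^q_qq = (E G_q - 2F F_q + F G_p)/(2D); substitute and cancel common factors


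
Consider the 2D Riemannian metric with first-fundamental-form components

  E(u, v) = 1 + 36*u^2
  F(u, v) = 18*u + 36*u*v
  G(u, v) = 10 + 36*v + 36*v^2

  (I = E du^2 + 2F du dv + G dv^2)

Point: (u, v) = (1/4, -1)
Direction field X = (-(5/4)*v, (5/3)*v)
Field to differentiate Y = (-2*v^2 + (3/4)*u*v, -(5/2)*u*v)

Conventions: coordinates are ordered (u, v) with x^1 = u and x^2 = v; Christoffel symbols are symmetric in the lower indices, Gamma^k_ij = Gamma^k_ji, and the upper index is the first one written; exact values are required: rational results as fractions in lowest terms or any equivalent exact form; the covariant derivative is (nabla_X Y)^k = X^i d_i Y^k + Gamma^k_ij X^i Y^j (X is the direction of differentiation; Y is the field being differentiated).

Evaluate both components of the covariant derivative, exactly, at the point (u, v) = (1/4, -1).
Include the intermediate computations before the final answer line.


E = 13/4, F = -9/2, G = 10 at the point
E_u = 18, E_v = 0, F_u = -18, F_v = 9, G_u = 0, G_v = -36
EG - F^2 = 49/4;  g^inv = (4/49) * [[10, 9/2], [9/2, 13/4]]
first-kind symbols [ij,l] = (1/2)(d_i g_jl + d_j g_il - d_l g_ij): [uu,u] = E_u/2 = 9, [uu,v] = F_u - E_v/2 = -18, [uv,u] = E_v/2 = 0, [uv,v] = G_u/2 = 0, [vv,u] = F_v - G_u/2 = 9, [vv,v] = G_v/2 = -18
Gamma^u_ij = (G*[ij,u] - F*[ij,v])/(EG - F^2), Gamma^v_ij = (E*[ij,v] - F*[ij,u])/(EG - F^2)
Gamma_uuu = 36/49, Gamma_uuv = 0, Gamma_uvv = 36/49, Gamma_vuu = -72/49, Gamma_vuv = 0, Gamma_vvv = -72/49
X = (5/4, -5/3), Y = (-35/16, 5/8) at the point

Answer: (nabla_X Y)^u = -25145/2352, (nabla_X Y)^v = 11425/1176


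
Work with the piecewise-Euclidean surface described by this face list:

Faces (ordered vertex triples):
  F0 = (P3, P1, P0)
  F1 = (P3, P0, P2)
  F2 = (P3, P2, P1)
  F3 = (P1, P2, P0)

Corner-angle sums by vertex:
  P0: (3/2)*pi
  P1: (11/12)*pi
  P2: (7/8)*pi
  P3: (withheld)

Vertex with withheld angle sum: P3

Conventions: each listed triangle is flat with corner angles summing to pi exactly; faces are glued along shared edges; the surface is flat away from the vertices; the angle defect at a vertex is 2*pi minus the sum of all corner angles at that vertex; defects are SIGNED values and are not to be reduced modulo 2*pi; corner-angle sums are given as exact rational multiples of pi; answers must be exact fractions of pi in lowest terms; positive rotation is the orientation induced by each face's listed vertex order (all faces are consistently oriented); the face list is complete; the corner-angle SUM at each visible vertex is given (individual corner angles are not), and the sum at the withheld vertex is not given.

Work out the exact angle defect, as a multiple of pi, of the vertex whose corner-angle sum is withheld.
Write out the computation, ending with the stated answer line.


V = 4, E = 6, F = 4; chi = V - E + F = 2
Gauss-Bonnet: total defect = 2*pi*chi = 4*pi; visible defects sum to (65/24)*pi

Answer: defect(P3) = (31/24)*pi


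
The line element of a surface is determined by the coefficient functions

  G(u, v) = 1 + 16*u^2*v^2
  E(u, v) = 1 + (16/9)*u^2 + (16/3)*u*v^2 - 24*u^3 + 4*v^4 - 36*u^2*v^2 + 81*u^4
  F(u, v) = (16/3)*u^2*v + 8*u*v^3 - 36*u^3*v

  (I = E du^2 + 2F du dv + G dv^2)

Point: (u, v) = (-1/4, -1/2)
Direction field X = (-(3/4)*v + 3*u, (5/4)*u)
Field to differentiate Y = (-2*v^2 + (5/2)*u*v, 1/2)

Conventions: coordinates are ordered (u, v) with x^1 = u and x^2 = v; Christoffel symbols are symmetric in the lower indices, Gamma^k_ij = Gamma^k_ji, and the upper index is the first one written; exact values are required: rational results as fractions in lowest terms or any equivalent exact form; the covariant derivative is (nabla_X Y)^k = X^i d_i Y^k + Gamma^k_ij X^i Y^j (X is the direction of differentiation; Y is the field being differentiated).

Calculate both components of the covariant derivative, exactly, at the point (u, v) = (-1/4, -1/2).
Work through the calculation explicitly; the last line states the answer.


E = 2665/2304, F = -19/96, G = 5/4 at the point
E_u = -665/144, E_v = 19/12, F_u = 89/24, F_v = -29/48, G_u = -2, G_v = -1
EG - F^2 = 3241/2304;  g^inv = (2304/3241) * [[5/4, 19/96], [19/96, 2665/2304]]
first-kind symbols [ij,l] = (1/2)(d_i g_jl + d_j g_il - d_l g_ij): [uu,u] = E_u/2 = -665/288, [uu,v] = F_u - E_v/2 = 35/12, [uv,u] = E_v/2 = 19/24, [uv,v] = G_u/2 = -1, [vv,u] = F_v - G_u/2 = 19/48, [vv,v] = G_v/2 = -1/2
Gamma^u_ij = (G*[ij,u] - F*[ij,v])/(EG - F^2), Gamma^v_ij = (E*[ij,v] - F*[ij,u])/(EG - F^2)
Gamma_uuu = -760/463, Gamma_uuv = 1824/3241, Gamma_uvv = 912/3241, Gamma_vuu = 960/463, Gamma_vuv = -2304/3241, Gamma_vvv = -1152/3241
X = (-3/8, -5/16), Y = (-3/16, 1/2) at the point

Answer: (nabla_X Y)^u = -80011/414848, (nabla_X Y)^v = 1899/6482


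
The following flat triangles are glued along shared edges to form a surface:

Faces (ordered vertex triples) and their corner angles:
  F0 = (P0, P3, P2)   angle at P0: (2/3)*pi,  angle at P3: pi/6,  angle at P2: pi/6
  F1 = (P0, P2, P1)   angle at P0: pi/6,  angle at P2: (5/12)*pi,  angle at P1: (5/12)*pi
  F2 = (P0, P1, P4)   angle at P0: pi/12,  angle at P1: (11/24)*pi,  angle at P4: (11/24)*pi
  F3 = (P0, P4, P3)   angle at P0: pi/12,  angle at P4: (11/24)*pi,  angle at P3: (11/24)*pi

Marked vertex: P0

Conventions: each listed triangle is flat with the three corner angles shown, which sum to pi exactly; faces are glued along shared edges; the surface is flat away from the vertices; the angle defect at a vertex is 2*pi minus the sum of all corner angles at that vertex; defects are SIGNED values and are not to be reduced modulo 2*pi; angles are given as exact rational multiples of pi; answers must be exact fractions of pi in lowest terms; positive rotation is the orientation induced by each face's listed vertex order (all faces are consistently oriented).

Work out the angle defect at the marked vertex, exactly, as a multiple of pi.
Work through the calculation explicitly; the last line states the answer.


Sum of corner angles at P0: pi
defect = 2*pi - pi

Answer: defect(P0) = pi


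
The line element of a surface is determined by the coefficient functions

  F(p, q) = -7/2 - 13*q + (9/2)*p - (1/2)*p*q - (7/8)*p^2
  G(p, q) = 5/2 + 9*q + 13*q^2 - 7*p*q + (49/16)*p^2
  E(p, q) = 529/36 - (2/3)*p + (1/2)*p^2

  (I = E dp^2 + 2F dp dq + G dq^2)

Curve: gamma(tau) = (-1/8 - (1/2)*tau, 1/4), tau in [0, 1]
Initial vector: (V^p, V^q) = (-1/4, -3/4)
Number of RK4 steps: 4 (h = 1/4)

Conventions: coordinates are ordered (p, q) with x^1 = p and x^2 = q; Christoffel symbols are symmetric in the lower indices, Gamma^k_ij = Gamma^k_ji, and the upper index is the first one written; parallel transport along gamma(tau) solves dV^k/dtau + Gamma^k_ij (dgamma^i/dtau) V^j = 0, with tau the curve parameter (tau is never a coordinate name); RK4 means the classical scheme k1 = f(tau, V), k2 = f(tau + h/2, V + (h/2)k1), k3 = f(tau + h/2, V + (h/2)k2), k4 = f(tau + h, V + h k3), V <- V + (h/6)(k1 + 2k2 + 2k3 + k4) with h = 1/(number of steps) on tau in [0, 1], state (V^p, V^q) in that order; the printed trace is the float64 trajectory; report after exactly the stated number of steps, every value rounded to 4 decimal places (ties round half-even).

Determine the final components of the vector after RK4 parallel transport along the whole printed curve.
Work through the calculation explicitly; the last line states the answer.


gamma'(tau) = (-1/2, 0); f(tau, V)^k = -Gamma^k_ij(gamma(tau)) gamma'^i(tau) V^j; h = 1/4; intermediate values shown to 6 dp
curve data and Christoffel symbols at the stage parameters:
  tau = 0.000000: gamma = (-0.125000, 0.250000), gamma' = (-0.500000, 0.000000); Gamma_ppp = 0.955192, Gamma_ppq = -0.280836, Gamma_pqq = -0.251262, Gamma_qpp = 1.986022, Gamma_qpq = -0.567991, Gamma_qqq = 1.089471
  tau = 0.125000: gamma = (-0.187500, 0.250000), gamma' = (-0.500000, 0.000000); Gamma_ppp = 1.062990, Gamma_ppq = -0.352833, Gamma_pqq = -0.154581, Gamma_qpp = 2.131106, Gamma_qpq = -0.688718, Gamma_qqq = 1.205555
  tau = 0.250000: gamma = (-0.250000, 0.250000), gamma' = (-0.500000, 0.000000); Gamma_ppp = 1.179553, Gamma_ppq = -0.434563, Gamma_pqq = -0.048041, Gamma_qpp = 2.282055, Gamma_qpq = -0.819360, Gamma_qqq = 1.331773
  tau = 0.375000: gamma = (-0.312500, 0.250000), gamma' = (-0.500000, 0.000000); Gamma_ppp = 1.304961, Gamma_ppq = -0.526664, Gamma_pqq = 0.069184, Gamma_qpp = 2.438344, Gamma_qpq = -0.959993, Gamma_qqq = 1.468568
  tau = 0.500000: gamma = (-0.375000, 0.250000), gamma' = (-0.500000, 0.000000); Gamma_ppp = 1.439177, Gamma_ppq = -0.629713, Gamma_pqq = 0.197911, Gamma_qpp = 2.599316, Gamma_qpq = -1.110565, Gamma_qqq = 1.616301
  tau = 0.625000: gamma = (-0.437500, 0.250000), gamma' = (-0.500000, 0.000000); Gamma_ppp = 1.582033, Gamma_ppq = -0.744194, Gamma_pqq = 0.338926, Gamma_qpp = 2.764184, Gamma_qpq = -1.270875, Gamma_qqq = 1.775231
  tau = 0.750000: gamma = (-0.500000, 0.250000), gamma' = (-0.500000, 0.000000); Gamma_ppp = 1.733217, Gamma_ppq = -0.870480, Gamma_pqq = 0.492961, Gamma_qpp = 2.932029, Gamma_qpq = -1.440567, Gamma_qqq = 1.945499
  tau = 0.875000: gamma = (-0.562500, 0.250000), gamma' = (-0.500000, 0.000000); Gamma_ppp = 1.892264, Gamma_ppq = -1.008810, Gamma_pqq = 0.660669, Gamma_qpp = 3.101808, Gamma_qpq = -1.619112, Gamma_qqq = 2.127105
  tau = 1.000000: gamma = (-0.625000, 0.250000), gamma' = (-0.500000, 0.000000); Gamma_ppp = 2.058551, Gamma_ppq = -1.159267, Gamma_pqq = 0.842605, Gamma_qpp = 3.272371, Gamma_qpq = -1.805813, Gamma_qqq = 2.319897
step 0: V^p = -0.2500, V^q = -0.7500
step 1: k1 = (-0.014086, -0.035256), k2 = (-0.000720, -0.008477), k3 = (-0.000422, -0.007850), k4 = (0.015881, 0.022687); V <- V + (h/6)(k1 + 2k2 + 2k3 + k4): V^p = -0.2500, V^q = -0.7519
step 2: k1 = (0.015914, 0.022752), k2 = (0.035411, 0.057144), k3 = (0.035869, 0.058052), k4 = (0.058707, 0.096163); V <- V + (h/6)(k1 + 2k2 + 2k3 + k4): V^p = -0.2410, V^q = -0.7373
step 3: k1 = (0.058753, 0.096246), k2 = (0.085079, 0.137988), k3 = (0.085740, 0.139221), k4 = (0.115515, 0.184174); V <- V + (h/6)(k1 + 2k2 + 2k3 + k4): V^p = -0.2195, V^q = -0.7025
step 4: k1 = (0.115577, 0.184278), k2 = (0.148765, 0.232123), k3 = (0.149673, 0.233715), k4 = (0.185965, 0.283698); V <- V + (h/6)(k1 + 2k2 + 2k3 + k4): V^p = -0.1820, V^q = -0.6442

Answer: V^p = -0.1820, V^q = -0.6442


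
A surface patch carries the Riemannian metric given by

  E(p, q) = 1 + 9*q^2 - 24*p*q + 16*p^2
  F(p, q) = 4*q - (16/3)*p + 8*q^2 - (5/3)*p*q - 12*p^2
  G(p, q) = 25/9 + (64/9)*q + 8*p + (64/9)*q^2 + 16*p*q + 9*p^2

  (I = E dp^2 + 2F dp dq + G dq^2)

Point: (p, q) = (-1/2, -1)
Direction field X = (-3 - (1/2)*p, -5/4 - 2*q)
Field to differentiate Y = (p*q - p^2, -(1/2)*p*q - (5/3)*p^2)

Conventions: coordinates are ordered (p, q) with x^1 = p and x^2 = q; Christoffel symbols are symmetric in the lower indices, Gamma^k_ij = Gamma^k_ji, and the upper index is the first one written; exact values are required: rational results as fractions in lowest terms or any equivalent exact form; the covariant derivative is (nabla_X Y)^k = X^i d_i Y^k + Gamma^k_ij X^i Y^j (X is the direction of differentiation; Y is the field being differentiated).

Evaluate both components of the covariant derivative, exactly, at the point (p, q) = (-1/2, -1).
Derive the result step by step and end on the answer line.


E = 2, F = 17/6, G = 325/36 at the point
E_p = 8, E_q = -6, F_p = 25/3, F_q = -67/6, G_p = -17, G_q = -136/9
EG - F^2 = 361/36;  g^inv = (36/361) * [[325/36, -17/6], [-17/6, 2]]
first-kind symbols [ij,l] = (1/2)(d_i g_jl + d_j g_il - d_l g_ij): [pp,p] = E_p/2 = 4, [pp,q] = F_p - E_q/2 = 34/3, [pq,p] = E_q/2 = -3, [pq,q] = G_p/2 = -17/2, [qq,p] = F_q - G_p/2 = -8/3, [qq,q] = G_q/2 = -68/9
Gamma^p_ij = (G*[ij,p] - F*[ij,q])/(EG - F^2), Gamma^q_ij = (E*[ij,q] - F*[ij,p])/(EG - F^2)
Gamma_ppp = 144/361, Gamma_ppq = -108/361, Gamma_pqq = -96/361, Gamma_qpp = 408/361, Gamma_qpq = -306/361, Gamma_qqq = -272/361
X = (-11/4, 3/4), Y = (1/4, -2/3) at the point

Answer: (nabla_X Y)^p = -3237/2888, (nabla_X Y)^q = -136615/17328


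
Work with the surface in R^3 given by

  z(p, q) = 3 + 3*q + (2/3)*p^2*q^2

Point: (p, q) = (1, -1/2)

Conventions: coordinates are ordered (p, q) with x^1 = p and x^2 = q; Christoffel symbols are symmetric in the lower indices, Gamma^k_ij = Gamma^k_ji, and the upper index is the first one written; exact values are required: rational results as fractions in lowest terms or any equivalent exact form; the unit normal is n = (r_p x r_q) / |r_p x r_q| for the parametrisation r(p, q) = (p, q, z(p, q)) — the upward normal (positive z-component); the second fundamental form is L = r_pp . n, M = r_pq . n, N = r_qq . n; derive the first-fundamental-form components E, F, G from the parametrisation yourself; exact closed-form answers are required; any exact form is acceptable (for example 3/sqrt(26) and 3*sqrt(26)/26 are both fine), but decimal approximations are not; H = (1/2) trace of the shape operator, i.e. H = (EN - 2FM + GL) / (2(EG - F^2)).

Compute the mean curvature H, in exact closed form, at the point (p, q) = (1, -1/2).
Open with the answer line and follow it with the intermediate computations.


Answer: H = 77*sqrt(59)/3481

z_p = 1/3, z_q = 7/3, z_pp = 1/3, z_pq = -4/3, z_qq = 4/3
E = 10/9, F = 7/9, G = 58/9; answer radicand W^2 = 59/9
unnormalised second-form numerators: l = 1/3, m = -4/3, n = 4/3; L = l/sqrt(59/9), and similarly M = m/sqrt(W^2), N = n/sqrt(W^2)
H = (E*n - 2*F*m + G*l) / (2*(EG - F^2)*sqrt(W^2)); E*n - 2*F*m + G*l = 154/27, EG - F^2 = 59/9, so H = (77/177)/sqrt(59/9)


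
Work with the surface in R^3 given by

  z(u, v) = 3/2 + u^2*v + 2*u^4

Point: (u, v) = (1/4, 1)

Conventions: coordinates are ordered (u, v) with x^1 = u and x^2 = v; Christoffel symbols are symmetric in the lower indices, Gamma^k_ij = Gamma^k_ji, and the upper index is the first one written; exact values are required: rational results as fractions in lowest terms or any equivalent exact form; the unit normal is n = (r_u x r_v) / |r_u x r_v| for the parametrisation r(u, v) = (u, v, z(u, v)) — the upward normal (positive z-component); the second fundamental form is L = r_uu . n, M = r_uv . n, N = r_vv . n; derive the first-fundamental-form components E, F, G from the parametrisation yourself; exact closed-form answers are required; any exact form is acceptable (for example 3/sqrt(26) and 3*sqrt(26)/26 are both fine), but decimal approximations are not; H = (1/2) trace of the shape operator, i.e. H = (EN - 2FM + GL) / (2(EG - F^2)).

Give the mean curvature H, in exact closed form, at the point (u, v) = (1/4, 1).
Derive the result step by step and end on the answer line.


z_u = 5/8, z_v = 1/16, z_uu = 7/2, z_uv = 1/2, z_vv = 0
E = 89/64, F = 5/128, G = 257/256; answer radicand W^2 = 357/256
unnormalised second-form numerators: l = 7/2, m = 1/2, n = 0; L = l/sqrt(357/256), and similarly M = m/sqrt(W^2), N = n/sqrt(W^2)
H = (E*n - 2*F*m + G*l) / (2*(EG - F^2)*sqrt(W^2)); E*n - 2*F*m + G*l = 1779/512, EG - F^2 = 357/256, so H = (593/476)/sqrt(357/256)

Answer: H = 2372*sqrt(357)/42483


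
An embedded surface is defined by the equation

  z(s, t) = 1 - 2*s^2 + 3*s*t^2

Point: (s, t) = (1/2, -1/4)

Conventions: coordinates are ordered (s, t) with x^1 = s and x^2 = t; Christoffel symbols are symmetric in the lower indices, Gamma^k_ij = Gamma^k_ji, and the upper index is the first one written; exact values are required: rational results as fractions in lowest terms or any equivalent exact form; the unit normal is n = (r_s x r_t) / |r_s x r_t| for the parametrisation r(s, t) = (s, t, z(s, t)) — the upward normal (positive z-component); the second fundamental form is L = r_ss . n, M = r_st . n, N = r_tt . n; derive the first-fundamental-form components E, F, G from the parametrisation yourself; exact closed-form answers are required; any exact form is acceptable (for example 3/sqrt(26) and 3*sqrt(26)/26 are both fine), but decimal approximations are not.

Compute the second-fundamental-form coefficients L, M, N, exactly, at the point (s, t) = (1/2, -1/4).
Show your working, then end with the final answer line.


z_s = -29/16, z_t = -3/4, z_ss = -4, z_st = -3/2, z_tt = 3
E = 1097/256, F = 87/64, G = 25/16; answer radicand W^2 = 1241/256
unnormalised second-form numerators: l = -4, m = -3/2, n = 3; L = l/sqrt(1241/256), and similarly M = m/sqrt(W^2), N = n/sqrt(W^2)

Answer: L = -64*sqrt(1241)/1241, M = -24*sqrt(1241)/1241, N = 48*sqrt(1241)/1241


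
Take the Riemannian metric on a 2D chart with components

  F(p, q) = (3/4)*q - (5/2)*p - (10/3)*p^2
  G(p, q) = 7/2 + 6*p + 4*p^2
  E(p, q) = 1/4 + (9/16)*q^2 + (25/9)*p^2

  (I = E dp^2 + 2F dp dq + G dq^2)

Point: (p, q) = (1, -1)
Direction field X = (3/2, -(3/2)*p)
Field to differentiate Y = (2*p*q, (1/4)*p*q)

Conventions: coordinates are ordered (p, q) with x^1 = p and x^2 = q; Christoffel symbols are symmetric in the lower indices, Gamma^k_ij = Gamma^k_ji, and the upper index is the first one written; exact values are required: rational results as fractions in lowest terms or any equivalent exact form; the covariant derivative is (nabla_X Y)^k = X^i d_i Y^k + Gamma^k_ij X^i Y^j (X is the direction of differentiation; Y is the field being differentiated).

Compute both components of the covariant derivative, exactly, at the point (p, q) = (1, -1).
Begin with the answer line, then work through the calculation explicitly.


Answer: (nabla_X Y)^p = 221313/11816, (nabla_X Y)^q = 344621/23632

E = 517/144, F = -79/12, G = 27/2 at the point
E_p = 50/9, E_q = -9/8, F_p = -55/6, F_q = 3/4, G_p = 14, G_q = 0
EG - F^2 = 1477/288;  g^inv = (288/1477) * [[27/2, 79/12], [79/12, 517/144]]
first-kind symbols [ij,l] = (1/2)(d_i g_jl + d_j g_il - d_l g_ij): [pp,p] = E_p/2 = 25/9, [pp,q] = F_p - E_q/2 = -413/48, [pq,p] = E_q/2 = -9/16, [pq,q] = G_p/2 = 7, [qq,p] = F_q - G_p/2 = -25/4, [qq,q] = G_q/2 = 0
Gamma^p_ij = (G*[ij,p] - F*[ij,q])/(EG - F^2), Gamma^q_ij = (E*[ij,q] - F*[ij,p])/(EG - F^2)
Gamma_ppp = -11027/2954, Gamma_ppq = 11085/1477, Gamma_pqq = -24300/1477, Gamma_qpp = -87121/35448, Gamma_qpq = 12343/2954, Gamma_qqq = -11850/1477
X = (3/2, -3/2), Y = (-2, -1/4) at the point


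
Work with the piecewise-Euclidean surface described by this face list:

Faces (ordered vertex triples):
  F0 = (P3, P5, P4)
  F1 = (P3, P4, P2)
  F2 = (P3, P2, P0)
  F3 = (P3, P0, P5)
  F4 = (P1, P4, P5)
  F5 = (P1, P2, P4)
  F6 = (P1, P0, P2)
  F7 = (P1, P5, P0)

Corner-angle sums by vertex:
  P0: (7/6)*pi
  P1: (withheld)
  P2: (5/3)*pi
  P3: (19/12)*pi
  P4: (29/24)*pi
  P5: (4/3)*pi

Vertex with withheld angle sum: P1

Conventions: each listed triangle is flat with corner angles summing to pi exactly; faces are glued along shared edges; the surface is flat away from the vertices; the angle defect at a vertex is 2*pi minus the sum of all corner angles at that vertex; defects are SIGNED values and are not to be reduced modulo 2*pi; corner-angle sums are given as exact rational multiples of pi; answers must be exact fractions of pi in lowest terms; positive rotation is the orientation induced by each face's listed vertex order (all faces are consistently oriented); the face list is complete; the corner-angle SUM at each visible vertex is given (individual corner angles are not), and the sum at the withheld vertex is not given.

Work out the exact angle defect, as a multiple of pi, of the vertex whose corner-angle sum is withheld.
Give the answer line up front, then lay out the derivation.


Answer: defect(P1) = (23/24)*pi

V = 6, E = 12, F = 8; chi = V - E + F = 2
Gauss-Bonnet: total defect = 2*pi*chi = 4*pi; visible defects sum to (73/24)*pi


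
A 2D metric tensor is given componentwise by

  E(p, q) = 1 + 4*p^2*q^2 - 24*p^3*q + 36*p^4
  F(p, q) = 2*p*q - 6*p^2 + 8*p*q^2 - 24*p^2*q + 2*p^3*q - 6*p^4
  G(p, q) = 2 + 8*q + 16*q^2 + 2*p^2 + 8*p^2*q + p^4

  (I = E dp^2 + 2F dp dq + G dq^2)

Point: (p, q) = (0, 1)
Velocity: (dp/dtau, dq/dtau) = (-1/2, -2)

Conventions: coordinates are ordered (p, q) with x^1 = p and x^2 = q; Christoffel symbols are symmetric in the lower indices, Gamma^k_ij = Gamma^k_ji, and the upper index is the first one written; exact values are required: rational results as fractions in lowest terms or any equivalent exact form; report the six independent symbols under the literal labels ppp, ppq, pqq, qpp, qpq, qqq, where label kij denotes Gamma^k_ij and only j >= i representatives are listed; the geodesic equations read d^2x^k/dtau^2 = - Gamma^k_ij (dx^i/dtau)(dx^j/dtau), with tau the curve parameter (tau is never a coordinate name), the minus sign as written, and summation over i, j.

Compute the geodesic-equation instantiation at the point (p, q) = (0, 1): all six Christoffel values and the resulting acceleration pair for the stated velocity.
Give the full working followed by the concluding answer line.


E = 1, F = 0, G = 26 at the point
E_p = 0, E_q = 0, F_p = 10, F_q = 0, G_p = 0, G_q = 40
EG - F^2 = 26;  g^inv = (1/26) * [[26, 0], [0, 1]]
first-kind symbols [ij,l] = (1/2)(d_i g_jl + d_j g_il - d_l g_ij): [pp,p] = E_p/2 = 0, [pp,q] = F_p - E_q/2 = 10, [pq,p] = E_q/2 = 0, [pq,q] = G_p/2 = 0, [qq,p] = F_q - G_p/2 = 0, [qq,q] = G_q/2 = 20
Gamma^p_ij = (G*[ij,p] - F*[ij,q])/(EG - F^2), Gamma^q_ij = (E*[ij,q] - F*[ij,p])/(EG - F^2)
Gamma_ppp = 0, Gamma_ppq = 0, Gamma_pqq = 0, Gamma_qpp = 5/13, Gamma_qpq = 0, Gamma_qqq = 10/13
d^2p/dtau^2 = -(Gamma_ppp*(-1/2)^2 + 2*Gamma_ppq*(-1/2)*(-2) + Gamma_pqq*(-2)^2) = 0
d^2q/dtau^2 = -(Gamma_qpp*(-1/2)^2 + 2*Gamma_qpq*(-1/2)*(-2) + Gamma_qqq*(-2)^2) = -165/52

Answer: Gamma_ppp = 0, Gamma_ppq = 0, Gamma_pqq = 0, Gamma_qpp = 5/13, Gamma_qpq = 0, Gamma_qqq = 10/13; accelerations (d^2p/dtau^2, d^2q/dtau^2) = (0, -165/52)
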